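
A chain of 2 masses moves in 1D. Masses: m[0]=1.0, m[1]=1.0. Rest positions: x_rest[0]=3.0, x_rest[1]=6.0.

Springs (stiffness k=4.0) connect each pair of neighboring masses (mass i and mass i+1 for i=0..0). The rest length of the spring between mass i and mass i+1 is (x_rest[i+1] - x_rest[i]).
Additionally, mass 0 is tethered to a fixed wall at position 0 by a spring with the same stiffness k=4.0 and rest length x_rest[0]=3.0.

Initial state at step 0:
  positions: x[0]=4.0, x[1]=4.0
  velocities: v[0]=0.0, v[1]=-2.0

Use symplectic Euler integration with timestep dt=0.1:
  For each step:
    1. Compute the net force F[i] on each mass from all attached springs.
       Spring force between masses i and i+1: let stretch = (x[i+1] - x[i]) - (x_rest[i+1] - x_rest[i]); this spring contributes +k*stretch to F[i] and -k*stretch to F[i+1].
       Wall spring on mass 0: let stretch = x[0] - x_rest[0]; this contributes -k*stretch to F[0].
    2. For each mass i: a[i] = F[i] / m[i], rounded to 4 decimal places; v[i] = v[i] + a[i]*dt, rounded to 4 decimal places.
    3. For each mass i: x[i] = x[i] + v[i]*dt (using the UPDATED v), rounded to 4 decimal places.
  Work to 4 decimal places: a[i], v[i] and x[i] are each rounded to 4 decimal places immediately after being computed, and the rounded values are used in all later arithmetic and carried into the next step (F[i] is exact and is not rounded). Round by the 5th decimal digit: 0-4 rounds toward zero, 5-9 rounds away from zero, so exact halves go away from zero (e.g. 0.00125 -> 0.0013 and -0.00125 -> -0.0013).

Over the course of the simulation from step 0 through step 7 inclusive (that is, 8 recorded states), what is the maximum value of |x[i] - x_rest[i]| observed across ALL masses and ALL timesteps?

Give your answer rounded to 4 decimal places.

Answer: 2.0800

Derivation:
Step 0: x=[4.0000 4.0000] v=[0.0000 -2.0000]
Step 1: x=[3.8400 3.9200] v=[-1.6000 -0.8000]
Step 2: x=[3.5296 3.9568] v=[-3.1040 0.3680]
Step 3: x=[3.0951 4.0965] v=[-4.3450 1.3971]
Step 4: x=[2.5769 4.3162] v=[-5.1825 2.1965]
Step 5: x=[2.0252 4.5863] v=[-5.5175 2.7008]
Step 6: x=[1.4949 4.8739] v=[-5.3031 2.8764]
Step 7: x=[1.0400 5.1464] v=[-4.5495 2.7248]
Max displacement = 2.0800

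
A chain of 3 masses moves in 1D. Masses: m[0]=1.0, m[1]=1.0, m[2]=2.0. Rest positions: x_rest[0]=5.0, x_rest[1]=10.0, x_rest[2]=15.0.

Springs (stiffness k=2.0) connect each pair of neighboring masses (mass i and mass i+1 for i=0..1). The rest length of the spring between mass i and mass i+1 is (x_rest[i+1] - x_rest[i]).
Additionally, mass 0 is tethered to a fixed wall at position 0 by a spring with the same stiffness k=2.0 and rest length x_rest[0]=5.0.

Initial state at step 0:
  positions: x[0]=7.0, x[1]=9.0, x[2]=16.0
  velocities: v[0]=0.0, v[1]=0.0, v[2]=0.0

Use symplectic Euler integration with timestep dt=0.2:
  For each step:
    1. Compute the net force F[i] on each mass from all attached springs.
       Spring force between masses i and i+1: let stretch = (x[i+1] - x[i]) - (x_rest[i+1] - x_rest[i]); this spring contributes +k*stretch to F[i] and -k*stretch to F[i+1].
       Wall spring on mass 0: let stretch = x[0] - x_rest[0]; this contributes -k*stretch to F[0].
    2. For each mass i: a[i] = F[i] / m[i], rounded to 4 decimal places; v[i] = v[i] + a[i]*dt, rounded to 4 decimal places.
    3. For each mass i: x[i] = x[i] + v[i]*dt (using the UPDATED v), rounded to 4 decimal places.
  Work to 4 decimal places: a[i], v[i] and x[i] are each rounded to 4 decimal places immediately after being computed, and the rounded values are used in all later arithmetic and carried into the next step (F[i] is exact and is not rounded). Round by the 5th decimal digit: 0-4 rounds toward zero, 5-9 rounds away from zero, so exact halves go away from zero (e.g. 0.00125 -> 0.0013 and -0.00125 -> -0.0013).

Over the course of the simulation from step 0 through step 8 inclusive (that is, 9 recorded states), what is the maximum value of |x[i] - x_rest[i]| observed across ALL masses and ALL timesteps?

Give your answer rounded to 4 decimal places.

Answer: 2.1127

Derivation:
Step 0: x=[7.0000 9.0000 16.0000] v=[0.0000 0.0000 0.0000]
Step 1: x=[6.6000 9.4000 15.9200] v=[-2.0000 2.0000 -0.4000]
Step 2: x=[5.8960 10.0976 15.7792] v=[-3.5200 3.4880 -0.7040]
Step 3: x=[5.0564 10.9136 15.6111] v=[-4.1978 4.0800 -0.8403]
Step 4: x=[4.2809 11.6368 15.4551] v=[-3.8775 3.6161 -0.7798]
Step 5: x=[3.7514 12.0770 15.3464] v=[-2.6475 2.2011 -0.5435]
Step 6: x=[3.5878 12.1127 15.3069] v=[-0.8178 0.1786 -0.1974]
Step 7: x=[3.8192 11.7220 15.3397] v=[1.1570 -1.9537 0.1638]
Step 8: x=[4.3773 10.9885 15.4278] v=[2.7904 -3.6677 0.4403]
Max displacement = 2.1127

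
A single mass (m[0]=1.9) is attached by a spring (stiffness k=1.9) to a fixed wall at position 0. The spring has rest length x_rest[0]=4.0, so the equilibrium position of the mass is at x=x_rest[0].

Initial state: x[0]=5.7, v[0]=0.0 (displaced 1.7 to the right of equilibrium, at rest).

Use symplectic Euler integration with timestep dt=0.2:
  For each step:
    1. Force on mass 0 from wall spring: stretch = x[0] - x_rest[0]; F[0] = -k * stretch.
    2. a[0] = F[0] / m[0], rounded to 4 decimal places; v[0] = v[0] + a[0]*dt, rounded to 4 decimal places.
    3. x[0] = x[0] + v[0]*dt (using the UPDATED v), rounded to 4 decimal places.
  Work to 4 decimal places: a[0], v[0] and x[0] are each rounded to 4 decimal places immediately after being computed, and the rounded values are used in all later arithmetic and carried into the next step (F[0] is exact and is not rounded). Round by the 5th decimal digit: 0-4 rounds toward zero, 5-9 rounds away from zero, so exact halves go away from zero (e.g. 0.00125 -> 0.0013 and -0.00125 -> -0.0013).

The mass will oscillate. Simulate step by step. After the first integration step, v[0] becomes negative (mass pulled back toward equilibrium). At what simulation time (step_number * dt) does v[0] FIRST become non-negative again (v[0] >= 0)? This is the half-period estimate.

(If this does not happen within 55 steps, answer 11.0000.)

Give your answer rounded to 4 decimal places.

Answer: 3.2000

Derivation:
Step 0: x=[5.7000] v=[0.0000]
Step 1: x=[5.6320] v=[-0.3400]
Step 2: x=[5.4987] v=[-0.6664]
Step 3: x=[5.3055] v=[-0.9661]
Step 4: x=[5.0601] v=[-1.2272]
Step 5: x=[4.7723] v=[-1.4392]
Step 6: x=[4.4536] v=[-1.5937]
Step 7: x=[4.1167] v=[-1.6844]
Step 8: x=[3.7752] v=[-1.7077]
Step 9: x=[3.4427] v=[-1.6627]
Step 10: x=[3.1325] v=[-1.5512]
Step 11: x=[2.8570] v=[-1.3777]
Step 12: x=[2.6272] v=[-1.1491]
Step 13: x=[2.4523] v=[-0.8745]
Step 14: x=[2.3393] v=[-0.5650]
Step 15: x=[2.2927] v=[-0.2329]
Step 16: x=[2.3144] v=[0.1086]
First v>=0 after going negative at step 16, time=3.2000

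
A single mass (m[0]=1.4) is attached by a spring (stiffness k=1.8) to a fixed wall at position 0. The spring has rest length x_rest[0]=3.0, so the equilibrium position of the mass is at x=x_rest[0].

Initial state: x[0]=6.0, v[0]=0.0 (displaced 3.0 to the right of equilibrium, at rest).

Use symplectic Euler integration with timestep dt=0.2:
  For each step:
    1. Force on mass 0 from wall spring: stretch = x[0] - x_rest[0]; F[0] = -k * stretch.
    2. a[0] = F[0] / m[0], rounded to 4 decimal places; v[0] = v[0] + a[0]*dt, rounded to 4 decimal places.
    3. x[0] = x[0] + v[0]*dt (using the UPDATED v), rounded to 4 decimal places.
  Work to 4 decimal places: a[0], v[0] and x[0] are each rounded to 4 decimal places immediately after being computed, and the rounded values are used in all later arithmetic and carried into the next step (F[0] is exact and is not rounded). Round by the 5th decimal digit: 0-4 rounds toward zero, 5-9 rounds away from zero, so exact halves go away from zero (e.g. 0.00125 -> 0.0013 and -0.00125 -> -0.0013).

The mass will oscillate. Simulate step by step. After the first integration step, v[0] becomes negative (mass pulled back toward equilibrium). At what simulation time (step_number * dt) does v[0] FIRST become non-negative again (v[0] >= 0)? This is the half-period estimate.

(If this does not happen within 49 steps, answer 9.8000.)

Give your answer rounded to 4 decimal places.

Step 0: x=[6.0000] v=[0.0000]
Step 1: x=[5.8457] v=[-0.7714]
Step 2: x=[5.5451] v=[-1.5032]
Step 3: x=[5.1136] v=[-2.1577]
Step 4: x=[4.5734] v=[-2.7012]
Step 5: x=[3.9522] v=[-3.1058]
Step 6: x=[3.2821] v=[-3.3507]
Step 7: x=[2.5975] v=[-3.4232]
Step 8: x=[1.9336] v=[-3.3197]
Step 9: x=[1.3245] v=[-3.0455]
Step 10: x=[0.8016] v=[-2.6147]
Step 11: x=[0.3917] v=[-2.0494]
Step 12: x=[0.1160] v=[-1.3787]
Step 13: x=[-0.0114] v=[-0.6371]
Step 14: x=[0.0161] v=[0.1373]
First v>=0 after going negative at step 14, time=2.8000

Answer: 2.8000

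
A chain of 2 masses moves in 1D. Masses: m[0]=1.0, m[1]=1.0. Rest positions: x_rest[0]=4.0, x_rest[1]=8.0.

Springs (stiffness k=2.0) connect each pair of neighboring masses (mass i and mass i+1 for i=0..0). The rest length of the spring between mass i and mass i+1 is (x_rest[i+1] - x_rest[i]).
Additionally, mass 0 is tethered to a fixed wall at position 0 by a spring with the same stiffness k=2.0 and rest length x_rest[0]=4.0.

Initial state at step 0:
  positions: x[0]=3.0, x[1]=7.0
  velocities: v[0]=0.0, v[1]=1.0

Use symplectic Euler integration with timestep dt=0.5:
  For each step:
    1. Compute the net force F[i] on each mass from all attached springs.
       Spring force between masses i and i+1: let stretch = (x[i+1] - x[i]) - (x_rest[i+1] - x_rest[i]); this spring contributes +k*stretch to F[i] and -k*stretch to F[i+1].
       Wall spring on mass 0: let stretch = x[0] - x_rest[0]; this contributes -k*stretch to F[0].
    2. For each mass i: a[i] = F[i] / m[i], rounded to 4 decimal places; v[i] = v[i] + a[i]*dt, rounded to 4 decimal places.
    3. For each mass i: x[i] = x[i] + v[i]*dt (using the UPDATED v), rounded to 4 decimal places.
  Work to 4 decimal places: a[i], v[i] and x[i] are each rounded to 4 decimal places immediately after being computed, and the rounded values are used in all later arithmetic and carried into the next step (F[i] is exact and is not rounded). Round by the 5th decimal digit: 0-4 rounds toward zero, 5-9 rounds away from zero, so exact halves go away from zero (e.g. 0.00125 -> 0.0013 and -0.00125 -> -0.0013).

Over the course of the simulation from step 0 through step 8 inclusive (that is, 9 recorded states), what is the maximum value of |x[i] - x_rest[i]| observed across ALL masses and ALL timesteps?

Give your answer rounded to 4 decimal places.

Step 0: x=[3.0000 7.0000] v=[0.0000 1.0000]
Step 1: x=[3.5000 7.5000] v=[1.0000 1.0000]
Step 2: x=[4.2500 8.0000] v=[1.5000 1.0000]
Step 3: x=[4.7500 8.6250] v=[1.0000 1.2500]
Step 4: x=[4.8125 9.3125] v=[0.1250 1.3750]
Step 5: x=[4.7188 9.7500] v=[-0.1875 0.8750]
Step 6: x=[4.7813 9.6719] v=[0.1249 -0.1562]
Step 7: x=[4.8984 9.1485] v=[0.2342 -1.0468]
Step 8: x=[4.6914 8.5001] v=[-0.4141 -1.2969]
Max displacement = 1.7500

Answer: 1.7500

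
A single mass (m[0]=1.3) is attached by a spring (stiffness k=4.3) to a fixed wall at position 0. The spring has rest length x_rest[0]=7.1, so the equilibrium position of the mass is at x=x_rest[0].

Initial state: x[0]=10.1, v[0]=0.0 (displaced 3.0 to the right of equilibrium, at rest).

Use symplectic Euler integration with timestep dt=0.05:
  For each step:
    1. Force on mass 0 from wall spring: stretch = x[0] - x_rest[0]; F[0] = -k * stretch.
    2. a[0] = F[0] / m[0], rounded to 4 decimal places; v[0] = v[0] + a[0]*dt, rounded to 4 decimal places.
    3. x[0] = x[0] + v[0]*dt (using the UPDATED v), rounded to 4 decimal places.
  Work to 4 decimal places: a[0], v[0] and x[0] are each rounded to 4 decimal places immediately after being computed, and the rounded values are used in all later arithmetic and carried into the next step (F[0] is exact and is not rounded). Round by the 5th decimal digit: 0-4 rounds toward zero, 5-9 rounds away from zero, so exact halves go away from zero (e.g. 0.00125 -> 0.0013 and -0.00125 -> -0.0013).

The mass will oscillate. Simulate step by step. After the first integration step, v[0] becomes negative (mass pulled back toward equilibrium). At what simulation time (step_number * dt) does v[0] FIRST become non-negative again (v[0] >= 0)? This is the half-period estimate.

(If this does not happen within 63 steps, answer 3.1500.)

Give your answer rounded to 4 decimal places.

Answer: 1.7500

Derivation:
Step 0: x=[10.1000] v=[0.0000]
Step 1: x=[10.0752] v=[-0.4962]
Step 2: x=[10.0258] v=[-0.9883]
Step 3: x=[9.9522] v=[-1.4722]
Step 4: x=[9.8550] v=[-1.9439]
Step 5: x=[9.7350] v=[-2.3995]
Step 6: x=[9.5932] v=[-2.8353]
Step 7: x=[9.4308] v=[-3.2476]
Step 8: x=[9.2491] v=[-3.6331]
Step 9: x=[9.0497] v=[-3.9885]
Step 10: x=[8.8342] v=[-4.3110]
Step 11: x=[8.6043] v=[-4.5978]
Step 12: x=[8.3620] v=[-4.8466]
Step 13: x=[8.1092] v=[-5.0553]
Step 14: x=[7.8481] v=[-5.2222]
Step 15: x=[7.5808] v=[-5.3459]
Step 16: x=[7.3095] v=[-5.4254]
Step 17: x=[7.0365] v=[-5.4601]
Step 18: x=[6.7640] v=[-5.4496]
Step 19: x=[6.4943] v=[-5.3940]
Step 20: x=[6.2296] v=[-5.2938]
Step 21: x=[5.9721] v=[-5.1499]
Step 22: x=[5.7239] v=[-4.9634]
Step 23: x=[5.4871] v=[-4.7358]
Step 24: x=[5.2636] v=[-4.4691]
Step 25: x=[5.0553] v=[-4.1654]
Step 26: x=[4.8639] v=[-3.8272]
Step 27: x=[4.6910] v=[-3.4574]
Step 28: x=[4.5381] v=[-3.0590]
Step 29: x=[4.4063] v=[-2.6353]
Step 30: x=[4.2968] v=[-2.1898]
Step 31: x=[4.2105] v=[-1.7262]
Step 32: x=[4.1481] v=[-1.2483]
Step 33: x=[4.1101] v=[-0.7601]
Step 34: x=[4.0968] v=[-0.2656]
Step 35: x=[4.1084] v=[0.2311]
First v>=0 after going negative at step 35, time=1.7500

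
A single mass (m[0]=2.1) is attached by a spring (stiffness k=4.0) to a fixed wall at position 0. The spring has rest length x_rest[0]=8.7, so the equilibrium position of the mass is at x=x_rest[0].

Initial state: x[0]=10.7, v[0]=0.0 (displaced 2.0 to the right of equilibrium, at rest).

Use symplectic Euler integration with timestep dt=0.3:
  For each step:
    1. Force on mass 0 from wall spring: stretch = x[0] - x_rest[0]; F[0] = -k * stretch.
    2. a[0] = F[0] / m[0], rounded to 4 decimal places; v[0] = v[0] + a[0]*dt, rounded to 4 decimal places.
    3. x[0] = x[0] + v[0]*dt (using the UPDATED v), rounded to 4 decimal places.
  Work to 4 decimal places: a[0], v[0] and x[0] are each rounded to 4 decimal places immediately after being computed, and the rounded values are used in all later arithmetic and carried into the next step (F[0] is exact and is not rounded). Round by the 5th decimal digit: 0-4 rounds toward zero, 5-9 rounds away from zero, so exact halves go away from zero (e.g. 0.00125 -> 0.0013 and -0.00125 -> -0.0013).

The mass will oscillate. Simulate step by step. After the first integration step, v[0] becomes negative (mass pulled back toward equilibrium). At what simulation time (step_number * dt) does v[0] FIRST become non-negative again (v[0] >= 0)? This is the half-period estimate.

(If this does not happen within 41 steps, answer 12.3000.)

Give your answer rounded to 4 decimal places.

Step 0: x=[10.7000] v=[0.0000]
Step 1: x=[10.3571] v=[-1.1429]
Step 2: x=[9.7302] v=[-2.0898]
Step 3: x=[8.9267] v=[-2.6785]
Step 4: x=[8.0843] v=[-2.8080]
Step 5: x=[7.3474] v=[-2.4562]
Step 6: x=[6.8424] v=[-1.6833]
Step 7: x=[6.6559] v=[-0.6218]
Step 8: x=[6.8198] v=[0.5463]
First v>=0 after going negative at step 8, time=2.4000

Answer: 2.4000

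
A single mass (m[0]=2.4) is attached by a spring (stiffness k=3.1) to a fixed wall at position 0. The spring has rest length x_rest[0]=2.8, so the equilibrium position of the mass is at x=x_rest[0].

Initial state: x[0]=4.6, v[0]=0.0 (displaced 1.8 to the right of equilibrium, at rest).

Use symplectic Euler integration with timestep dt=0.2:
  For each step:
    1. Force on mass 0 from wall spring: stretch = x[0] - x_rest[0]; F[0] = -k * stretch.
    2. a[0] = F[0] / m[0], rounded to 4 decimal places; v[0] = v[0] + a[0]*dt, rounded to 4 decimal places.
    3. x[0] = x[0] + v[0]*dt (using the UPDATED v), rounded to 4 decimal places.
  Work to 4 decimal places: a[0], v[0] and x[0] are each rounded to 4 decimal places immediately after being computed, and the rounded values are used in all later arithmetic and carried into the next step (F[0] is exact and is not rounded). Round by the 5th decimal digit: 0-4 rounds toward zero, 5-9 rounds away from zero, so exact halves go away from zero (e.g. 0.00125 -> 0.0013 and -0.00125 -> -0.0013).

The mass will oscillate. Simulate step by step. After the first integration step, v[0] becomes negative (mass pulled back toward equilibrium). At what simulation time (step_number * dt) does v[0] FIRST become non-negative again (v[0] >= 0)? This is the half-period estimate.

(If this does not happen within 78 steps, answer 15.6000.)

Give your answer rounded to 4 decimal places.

Answer: 2.8000

Derivation:
Step 0: x=[4.6000] v=[0.0000]
Step 1: x=[4.5070] v=[-0.4650]
Step 2: x=[4.3258] v=[-0.9060]
Step 3: x=[4.0658] v=[-1.3002]
Step 4: x=[3.7404] v=[-1.6272]
Step 5: x=[3.3664] v=[-1.8701]
Step 6: x=[2.9631] v=[-2.0164]
Step 7: x=[2.5514] v=[-2.0585]
Step 8: x=[2.1525] v=[-1.9943]
Step 9: x=[1.7871] v=[-1.8270]
Step 10: x=[1.4740] v=[-1.5653]
Step 11: x=[1.2295] v=[-1.2227]
Step 12: x=[1.0661] v=[-0.8170]
Step 13: x=[0.9923] v=[-0.3691]
Step 14: x=[1.0119] v=[0.0979]
First v>=0 after going negative at step 14, time=2.8000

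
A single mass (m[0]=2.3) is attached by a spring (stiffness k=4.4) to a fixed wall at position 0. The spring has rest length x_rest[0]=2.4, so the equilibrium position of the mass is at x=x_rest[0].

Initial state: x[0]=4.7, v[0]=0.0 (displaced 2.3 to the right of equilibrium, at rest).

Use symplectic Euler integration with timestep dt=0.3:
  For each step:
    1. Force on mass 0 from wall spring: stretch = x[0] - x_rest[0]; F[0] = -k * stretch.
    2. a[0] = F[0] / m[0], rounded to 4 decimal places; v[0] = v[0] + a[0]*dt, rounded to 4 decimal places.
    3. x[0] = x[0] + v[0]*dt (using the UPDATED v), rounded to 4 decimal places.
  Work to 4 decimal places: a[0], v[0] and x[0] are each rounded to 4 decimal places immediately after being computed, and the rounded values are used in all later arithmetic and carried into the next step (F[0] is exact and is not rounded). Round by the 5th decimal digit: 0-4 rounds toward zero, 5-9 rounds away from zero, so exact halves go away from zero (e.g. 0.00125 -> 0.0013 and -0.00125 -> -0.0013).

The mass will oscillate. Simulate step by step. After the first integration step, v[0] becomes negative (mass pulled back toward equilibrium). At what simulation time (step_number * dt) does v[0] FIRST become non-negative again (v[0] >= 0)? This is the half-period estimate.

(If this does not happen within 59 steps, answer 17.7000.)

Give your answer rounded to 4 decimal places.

Step 0: x=[4.7000] v=[0.0000]
Step 1: x=[4.3040] v=[-1.3200]
Step 2: x=[3.5802] v=[-2.4127]
Step 3: x=[2.6532] v=[-3.0900]
Step 4: x=[1.6826] v=[-3.2353]
Step 5: x=[0.8355] v=[-2.8236]
Step 6: x=[0.2578] v=[-1.9257]
Step 7: x=[0.0489] v=[-0.6963]
Step 8: x=[0.2448] v=[0.6530]
First v>=0 after going negative at step 8, time=2.4000

Answer: 2.4000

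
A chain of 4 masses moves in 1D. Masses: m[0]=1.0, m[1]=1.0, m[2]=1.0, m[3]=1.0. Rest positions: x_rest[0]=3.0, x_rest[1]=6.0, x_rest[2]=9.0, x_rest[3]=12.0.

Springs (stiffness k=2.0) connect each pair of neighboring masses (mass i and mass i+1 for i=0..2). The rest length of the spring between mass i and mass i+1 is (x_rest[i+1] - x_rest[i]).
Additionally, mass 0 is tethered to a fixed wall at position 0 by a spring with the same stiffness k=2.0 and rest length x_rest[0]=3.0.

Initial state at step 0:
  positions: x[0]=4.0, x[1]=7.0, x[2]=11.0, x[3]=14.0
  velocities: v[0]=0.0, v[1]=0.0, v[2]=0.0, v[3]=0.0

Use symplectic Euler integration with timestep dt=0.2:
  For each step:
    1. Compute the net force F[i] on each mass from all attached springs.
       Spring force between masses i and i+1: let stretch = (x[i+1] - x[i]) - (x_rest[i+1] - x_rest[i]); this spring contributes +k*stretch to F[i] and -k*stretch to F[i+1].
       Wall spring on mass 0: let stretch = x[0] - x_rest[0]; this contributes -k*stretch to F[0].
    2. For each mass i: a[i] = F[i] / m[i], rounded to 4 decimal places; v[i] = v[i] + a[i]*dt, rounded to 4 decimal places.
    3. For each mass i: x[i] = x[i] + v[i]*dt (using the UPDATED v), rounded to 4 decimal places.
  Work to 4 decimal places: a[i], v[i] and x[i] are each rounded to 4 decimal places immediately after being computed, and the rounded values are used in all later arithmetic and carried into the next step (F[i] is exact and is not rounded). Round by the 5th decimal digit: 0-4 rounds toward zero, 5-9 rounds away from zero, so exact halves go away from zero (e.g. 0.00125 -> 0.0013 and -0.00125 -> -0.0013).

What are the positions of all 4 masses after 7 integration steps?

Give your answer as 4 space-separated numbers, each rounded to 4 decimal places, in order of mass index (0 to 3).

Step 0: x=[4.0000 7.0000 11.0000 14.0000] v=[0.0000 0.0000 0.0000 0.0000]
Step 1: x=[3.9200 7.0800 10.9200 14.0000] v=[-0.4000 0.4000 -0.4000 0.0000]
Step 2: x=[3.7792 7.2144 10.7792 13.9936] v=[-0.7040 0.6720 -0.7040 -0.0320]
Step 3: x=[3.6109 7.3592 10.6104 13.9700] v=[-0.8416 0.7238 -0.8442 -0.1178]
Step 4: x=[3.4536 7.4642 10.4502 13.9177] v=[-0.7866 0.5250 -0.8008 -0.2616]
Step 5: x=[3.3408 7.4872 10.3286 13.8280] v=[-0.5638 0.1152 -0.6082 -0.4486]
Step 6: x=[3.2925 7.4058 10.2596 13.6983] v=[-0.2416 -0.4068 -0.3450 -0.6484]
Step 7: x=[3.3098 7.2237 10.2374 13.5335] v=[0.0867 -0.9106 -0.1110 -0.8239]

Answer: 3.3098 7.2237 10.2374 13.5335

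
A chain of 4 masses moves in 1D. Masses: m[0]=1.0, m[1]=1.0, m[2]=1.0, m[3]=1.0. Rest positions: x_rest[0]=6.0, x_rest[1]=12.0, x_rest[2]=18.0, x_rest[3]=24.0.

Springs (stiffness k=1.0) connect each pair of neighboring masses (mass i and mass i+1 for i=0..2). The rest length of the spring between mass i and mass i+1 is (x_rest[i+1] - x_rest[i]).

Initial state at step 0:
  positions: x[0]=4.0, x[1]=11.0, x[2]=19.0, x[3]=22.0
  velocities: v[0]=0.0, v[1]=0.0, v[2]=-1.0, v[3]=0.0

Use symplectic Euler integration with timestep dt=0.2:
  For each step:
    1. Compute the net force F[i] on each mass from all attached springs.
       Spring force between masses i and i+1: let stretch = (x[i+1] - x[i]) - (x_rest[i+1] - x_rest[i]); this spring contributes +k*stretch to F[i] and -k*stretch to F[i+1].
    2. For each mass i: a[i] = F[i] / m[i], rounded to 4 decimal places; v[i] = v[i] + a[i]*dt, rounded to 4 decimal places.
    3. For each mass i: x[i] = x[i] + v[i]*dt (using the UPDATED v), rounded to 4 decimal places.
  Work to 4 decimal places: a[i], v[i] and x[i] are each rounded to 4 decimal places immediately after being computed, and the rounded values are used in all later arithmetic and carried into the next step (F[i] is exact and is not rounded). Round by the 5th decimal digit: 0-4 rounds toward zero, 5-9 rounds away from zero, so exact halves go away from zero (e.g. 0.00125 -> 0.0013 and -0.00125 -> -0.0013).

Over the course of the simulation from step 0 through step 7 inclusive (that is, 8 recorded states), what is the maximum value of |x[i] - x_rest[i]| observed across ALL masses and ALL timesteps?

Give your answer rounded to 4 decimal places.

Step 0: x=[4.0000 11.0000 19.0000 22.0000] v=[0.0000 0.0000 -1.0000 0.0000]
Step 1: x=[4.0400 11.0400 18.6000 22.1200] v=[0.2000 0.2000 -2.0000 0.6000]
Step 2: x=[4.1200 11.1024 18.0384 22.3392] v=[0.4000 0.3120 -2.8080 1.0960]
Step 3: x=[4.2393 11.1629 17.3714 22.6264] v=[0.5965 0.3027 -3.3350 1.4358]
Step 4: x=[4.3955 11.1948 16.6663 22.9434] v=[0.7812 0.1597 -3.5257 1.5848]
Step 5: x=[4.5837 11.1736 15.9934 23.2493] v=[0.9411 -0.1059 -3.3646 1.5294]
Step 6: x=[4.7955 11.0816 15.4179 23.5049] v=[1.0591 -0.4599 -2.8774 1.2782]
Step 7: x=[5.0188 10.9116 14.9924 23.6771] v=[1.1163 -0.8499 -2.1273 0.8608]
Max displacement = 3.0076

Answer: 3.0076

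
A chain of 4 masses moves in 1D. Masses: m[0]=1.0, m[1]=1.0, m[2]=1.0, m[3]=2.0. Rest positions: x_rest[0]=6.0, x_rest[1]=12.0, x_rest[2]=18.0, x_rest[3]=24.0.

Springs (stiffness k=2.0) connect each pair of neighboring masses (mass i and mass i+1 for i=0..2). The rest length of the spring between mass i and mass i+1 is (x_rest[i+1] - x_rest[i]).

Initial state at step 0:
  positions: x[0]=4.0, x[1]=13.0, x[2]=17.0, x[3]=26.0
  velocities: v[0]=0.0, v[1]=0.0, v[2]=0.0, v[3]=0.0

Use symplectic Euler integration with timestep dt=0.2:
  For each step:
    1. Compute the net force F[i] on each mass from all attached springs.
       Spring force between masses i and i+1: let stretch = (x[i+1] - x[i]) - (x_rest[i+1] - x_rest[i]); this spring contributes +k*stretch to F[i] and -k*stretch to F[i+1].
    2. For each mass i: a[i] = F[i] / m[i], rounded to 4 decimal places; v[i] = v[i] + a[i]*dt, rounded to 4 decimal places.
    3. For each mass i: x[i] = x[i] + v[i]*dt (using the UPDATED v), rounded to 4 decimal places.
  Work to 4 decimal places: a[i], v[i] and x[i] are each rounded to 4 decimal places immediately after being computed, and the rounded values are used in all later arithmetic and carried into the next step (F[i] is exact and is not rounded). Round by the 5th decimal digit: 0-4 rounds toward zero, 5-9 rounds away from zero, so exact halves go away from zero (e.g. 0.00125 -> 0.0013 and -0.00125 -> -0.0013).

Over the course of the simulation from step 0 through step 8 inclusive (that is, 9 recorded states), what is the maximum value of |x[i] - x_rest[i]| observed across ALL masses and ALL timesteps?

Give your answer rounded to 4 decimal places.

Answer: 2.0322

Derivation:
Step 0: x=[4.0000 13.0000 17.0000 26.0000] v=[0.0000 0.0000 0.0000 0.0000]
Step 1: x=[4.2400 12.6000 17.4000 25.8800] v=[1.2000 -2.0000 2.0000 -0.6000]
Step 2: x=[4.6688 11.9152 18.0944 25.6608] v=[2.1440 -3.4240 3.4720 -1.0960]
Step 3: x=[5.1973 11.1450 18.8998 25.3789] v=[2.6426 -3.8509 4.0269 -1.4093]
Step 4: x=[5.7216 10.5194 19.6031 25.0779] v=[2.6217 -3.1281 3.5166 -1.5051]
Step 5: x=[6.1498 10.2367 20.0177 24.7979] v=[2.1408 -1.4137 2.0730 -1.4001]
Step 6: x=[6.4249 10.4095 20.0322 24.5667] v=[1.3756 0.8639 0.0727 -1.1561]
Step 7: x=[6.5388 11.0333 19.6397 24.3941] v=[0.5694 3.1191 -1.9626 -0.8630]
Step 8: x=[6.5322 11.9861 18.9390 24.2713] v=[-0.0328 4.7639 -3.5034 -0.6139]
Max displacement = 2.0322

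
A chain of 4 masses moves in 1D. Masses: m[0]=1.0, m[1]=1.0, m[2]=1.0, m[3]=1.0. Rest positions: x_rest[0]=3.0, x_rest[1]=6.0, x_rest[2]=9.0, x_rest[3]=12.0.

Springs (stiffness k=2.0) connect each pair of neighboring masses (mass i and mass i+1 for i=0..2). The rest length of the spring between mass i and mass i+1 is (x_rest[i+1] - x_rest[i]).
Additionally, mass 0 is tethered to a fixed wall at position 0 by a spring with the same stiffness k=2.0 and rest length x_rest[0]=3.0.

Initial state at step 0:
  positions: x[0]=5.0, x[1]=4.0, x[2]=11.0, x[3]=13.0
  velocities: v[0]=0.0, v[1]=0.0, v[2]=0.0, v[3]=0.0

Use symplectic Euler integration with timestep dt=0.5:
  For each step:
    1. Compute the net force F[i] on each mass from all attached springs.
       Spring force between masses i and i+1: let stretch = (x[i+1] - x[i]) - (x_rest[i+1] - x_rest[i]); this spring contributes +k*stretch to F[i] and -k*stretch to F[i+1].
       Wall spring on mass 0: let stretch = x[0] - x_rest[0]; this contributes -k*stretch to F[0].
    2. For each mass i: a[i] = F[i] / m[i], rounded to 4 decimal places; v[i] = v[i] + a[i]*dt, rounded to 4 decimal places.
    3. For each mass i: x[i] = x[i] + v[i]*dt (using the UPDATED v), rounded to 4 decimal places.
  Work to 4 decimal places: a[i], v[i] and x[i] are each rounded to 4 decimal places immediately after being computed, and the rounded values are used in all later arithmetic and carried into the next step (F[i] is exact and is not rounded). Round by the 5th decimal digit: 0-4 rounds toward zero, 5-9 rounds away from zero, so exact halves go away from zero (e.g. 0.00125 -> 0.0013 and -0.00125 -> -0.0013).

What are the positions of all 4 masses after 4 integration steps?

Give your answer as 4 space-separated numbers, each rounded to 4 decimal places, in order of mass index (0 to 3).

Answer: 5.5625 3.8750 11.3750 11.3750

Derivation:
Step 0: x=[5.0000 4.0000 11.0000 13.0000] v=[0.0000 0.0000 0.0000 0.0000]
Step 1: x=[2.0000 8.0000 8.5000 13.5000] v=[-6.0000 8.0000 -5.0000 1.0000]
Step 2: x=[1.0000 9.2500 8.2500 13.0000] v=[-2.0000 2.5000 -0.5000 -1.0000]
Step 3: x=[3.6250 5.8750 10.8750 11.6250] v=[5.2500 -6.7500 5.2500 -2.7500]
Step 4: x=[5.5625 3.8750 11.3750 11.3750] v=[3.8750 -4.0000 1.0000 -0.5000]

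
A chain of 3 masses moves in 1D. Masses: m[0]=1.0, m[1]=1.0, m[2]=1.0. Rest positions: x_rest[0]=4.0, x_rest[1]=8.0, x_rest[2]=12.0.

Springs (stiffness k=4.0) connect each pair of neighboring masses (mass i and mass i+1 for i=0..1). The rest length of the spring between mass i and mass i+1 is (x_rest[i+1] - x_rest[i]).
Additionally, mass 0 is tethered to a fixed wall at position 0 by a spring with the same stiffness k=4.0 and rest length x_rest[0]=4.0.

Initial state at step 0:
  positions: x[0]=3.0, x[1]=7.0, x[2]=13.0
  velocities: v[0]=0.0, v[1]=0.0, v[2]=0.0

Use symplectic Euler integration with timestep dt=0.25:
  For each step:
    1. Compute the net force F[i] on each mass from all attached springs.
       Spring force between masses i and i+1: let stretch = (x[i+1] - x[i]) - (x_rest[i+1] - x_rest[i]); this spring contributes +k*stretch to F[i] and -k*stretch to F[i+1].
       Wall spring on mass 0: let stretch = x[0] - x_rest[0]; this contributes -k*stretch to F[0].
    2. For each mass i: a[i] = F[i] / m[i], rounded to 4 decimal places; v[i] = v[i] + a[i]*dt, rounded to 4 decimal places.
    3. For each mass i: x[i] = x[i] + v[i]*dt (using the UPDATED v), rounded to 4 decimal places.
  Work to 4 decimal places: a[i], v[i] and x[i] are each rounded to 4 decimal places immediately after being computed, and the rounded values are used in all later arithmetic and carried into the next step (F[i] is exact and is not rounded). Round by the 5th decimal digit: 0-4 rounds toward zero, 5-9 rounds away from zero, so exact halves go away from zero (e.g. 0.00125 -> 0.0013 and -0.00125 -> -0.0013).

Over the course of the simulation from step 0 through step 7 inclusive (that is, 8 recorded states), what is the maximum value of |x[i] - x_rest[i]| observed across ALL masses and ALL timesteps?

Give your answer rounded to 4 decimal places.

Answer: 1.3184

Derivation:
Step 0: x=[3.0000 7.0000 13.0000] v=[0.0000 0.0000 0.0000]
Step 1: x=[3.2500 7.5000 12.5000] v=[1.0000 2.0000 -2.0000]
Step 2: x=[3.7500 8.1875 11.7500] v=[2.0000 2.7500 -3.0000]
Step 3: x=[4.4219 8.6563 11.1094] v=[2.6875 1.8750 -2.5625]
Step 4: x=[5.0469 8.6797 10.8555] v=[2.5000 0.0937 -1.0156]
Step 5: x=[5.3184 8.3389 11.0577] v=[1.0859 -1.3633 0.8086]
Step 6: x=[5.0154 7.9227 11.5802] v=[-1.2120 -1.6650 2.0898]
Step 7: x=[4.1854 7.6940 12.1883] v=[-3.3201 -0.9148 2.4323]
Max displacement = 1.3184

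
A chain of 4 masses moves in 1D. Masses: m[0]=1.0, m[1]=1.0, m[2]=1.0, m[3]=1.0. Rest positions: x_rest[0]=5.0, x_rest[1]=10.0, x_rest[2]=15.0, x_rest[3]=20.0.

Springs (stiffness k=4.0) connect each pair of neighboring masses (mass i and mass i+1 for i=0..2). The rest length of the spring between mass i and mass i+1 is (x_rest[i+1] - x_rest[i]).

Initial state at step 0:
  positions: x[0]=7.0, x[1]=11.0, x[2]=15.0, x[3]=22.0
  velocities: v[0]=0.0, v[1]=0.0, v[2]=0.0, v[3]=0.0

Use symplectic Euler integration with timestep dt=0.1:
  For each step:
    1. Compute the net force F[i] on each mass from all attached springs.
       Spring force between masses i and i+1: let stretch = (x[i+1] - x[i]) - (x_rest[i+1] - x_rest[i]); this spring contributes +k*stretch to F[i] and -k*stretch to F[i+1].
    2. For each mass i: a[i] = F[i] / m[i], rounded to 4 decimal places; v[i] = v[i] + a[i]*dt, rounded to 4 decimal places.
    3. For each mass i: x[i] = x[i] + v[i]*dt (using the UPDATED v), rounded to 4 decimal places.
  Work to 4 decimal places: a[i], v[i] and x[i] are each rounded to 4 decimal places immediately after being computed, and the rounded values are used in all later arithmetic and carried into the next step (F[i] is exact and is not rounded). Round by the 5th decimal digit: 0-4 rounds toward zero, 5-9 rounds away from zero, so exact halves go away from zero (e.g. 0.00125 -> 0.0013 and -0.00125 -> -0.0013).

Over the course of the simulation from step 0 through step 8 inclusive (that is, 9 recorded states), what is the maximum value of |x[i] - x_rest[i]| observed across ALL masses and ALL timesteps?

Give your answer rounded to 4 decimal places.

Answer: 2.2297

Derivation:
Step 0: x=[7.0000 11.0000 15.0000 22.0000] v=[0.0000 0.0000 0.0000 0.0000]
Step 1: x=[6.9600 11.0000 15.1200 21.9200] v=[-0.4000 0.0000 1.2000 -0.8000]
Step 2: x=[6.8816 11.0032 15.3472 21.7680] v=[-0.7840 0.0320 2.2720 -1.5200]
Step 3: x=[6.7681 11.0153 15.6575 21.5592] v=[-1.1354 0.1210 3.1027 -2.0883]
Step 4: x=[6.6245 11.0432 16.0182 21.3143] v=[-1.4365 0.2790 3.6065 -2.4490]
Step 5: x=[6.4576 11.0934 16.3917 21.0576] v=[-1.6690 0.5015 3.7349 -2.5674]
Step 6: x=[6.2761 11.1701 16.7399 20.8142] v=[-1.8147 0.7665 3.4819 -2.4338]
Step 7: x=[6.0904 11.2738 17.0283 20.6079] v=[-1.8571 1.0368 2.8837 -2.0635]
Step 8: x=[5.9120 11.4003 17.2297 20.4584] v=[-1.7837 1.2652 2.0137 -1.4953]
Max displacement = 2.2297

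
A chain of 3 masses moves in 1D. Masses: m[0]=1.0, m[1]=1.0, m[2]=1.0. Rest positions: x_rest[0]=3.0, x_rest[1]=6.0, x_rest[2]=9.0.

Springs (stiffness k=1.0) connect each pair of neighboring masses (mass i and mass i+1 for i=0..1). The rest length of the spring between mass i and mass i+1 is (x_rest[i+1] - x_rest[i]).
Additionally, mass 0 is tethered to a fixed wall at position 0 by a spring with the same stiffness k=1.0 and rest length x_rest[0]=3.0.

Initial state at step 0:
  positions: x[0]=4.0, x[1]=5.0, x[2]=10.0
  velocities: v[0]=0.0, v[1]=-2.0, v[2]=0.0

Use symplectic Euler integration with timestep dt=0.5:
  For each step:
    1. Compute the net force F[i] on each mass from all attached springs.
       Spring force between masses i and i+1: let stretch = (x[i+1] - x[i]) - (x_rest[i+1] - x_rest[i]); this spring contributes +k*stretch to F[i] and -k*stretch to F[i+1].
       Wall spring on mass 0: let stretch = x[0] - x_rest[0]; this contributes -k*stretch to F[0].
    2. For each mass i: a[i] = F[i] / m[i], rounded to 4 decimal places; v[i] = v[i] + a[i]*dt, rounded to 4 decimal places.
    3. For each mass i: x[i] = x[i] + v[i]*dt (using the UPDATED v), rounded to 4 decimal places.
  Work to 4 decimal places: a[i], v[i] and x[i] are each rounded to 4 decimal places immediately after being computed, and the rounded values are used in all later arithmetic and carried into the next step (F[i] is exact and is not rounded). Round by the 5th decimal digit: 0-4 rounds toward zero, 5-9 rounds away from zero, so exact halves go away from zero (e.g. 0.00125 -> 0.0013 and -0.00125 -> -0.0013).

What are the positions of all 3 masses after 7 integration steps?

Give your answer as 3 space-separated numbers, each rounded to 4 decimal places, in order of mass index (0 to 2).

Step 0: x=[4.0000 5.0000 10.0000] v=[0.0000 -2.0000 0.0000]
Step 1: x=[3.2500 5.0000 9.5000] v=[-1.5000 0.0000 -1.0000]
Step 2: x=[2.1250 5.6875 8.6250] v=[-2.2500 1.3750 -1.7500]
Step 3: x=[1.3594 6.2188 7.7656] v=[-1.5313 1.0625 -1.7188]
Step 4: x=[1.4688 5.9219 7.2695] v=[0.2187 -0.5938 -0.9922]
Step 5: x=[2.3243 4.8486 7.1865] v=[1.7109 -2.1466 -0.1660]
Step 6: x=[3.2298 3.7287 7.2691] v=[1.8109 -2.2398 0.1651]
Step 7: x=[3.4526 3.3692 7.2166] v=[0.4455 -0.7191 -0.1051]

Answer: 3.4526 3.3692 7.2166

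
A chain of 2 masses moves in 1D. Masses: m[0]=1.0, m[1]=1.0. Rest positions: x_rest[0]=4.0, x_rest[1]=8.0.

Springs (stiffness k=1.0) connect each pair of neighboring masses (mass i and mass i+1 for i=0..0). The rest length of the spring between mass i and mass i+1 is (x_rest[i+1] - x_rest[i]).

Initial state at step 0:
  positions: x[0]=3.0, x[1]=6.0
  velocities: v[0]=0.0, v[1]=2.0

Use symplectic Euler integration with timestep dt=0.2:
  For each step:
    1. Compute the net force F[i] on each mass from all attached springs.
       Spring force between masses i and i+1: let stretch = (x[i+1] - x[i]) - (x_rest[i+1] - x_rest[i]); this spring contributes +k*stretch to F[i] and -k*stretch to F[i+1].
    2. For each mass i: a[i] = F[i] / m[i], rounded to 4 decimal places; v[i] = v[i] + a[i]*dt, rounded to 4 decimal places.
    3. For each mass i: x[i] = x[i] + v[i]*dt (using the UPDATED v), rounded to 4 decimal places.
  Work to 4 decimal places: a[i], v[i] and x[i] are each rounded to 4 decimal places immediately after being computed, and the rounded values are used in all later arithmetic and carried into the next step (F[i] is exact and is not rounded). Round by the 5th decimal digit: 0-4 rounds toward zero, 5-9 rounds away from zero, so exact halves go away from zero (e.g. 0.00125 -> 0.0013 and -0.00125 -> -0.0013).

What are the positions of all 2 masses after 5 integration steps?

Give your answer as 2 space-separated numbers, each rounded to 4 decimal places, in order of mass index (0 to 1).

Step 0: x=[3.0000 6.0000] v=[0.0000 2.0000]
Step 1: x=[2.9600 6.4400] v=[-0.2000 2.2000]
Step 2: x=[2.8992 6.9008] v=[-0.3040 2.3040]
Step 3: x=[2.8385 7.3615] v=[-0.3037 2.3037]
Step 4: x=[2.7987 7.8013] v=[-0.1991 2.1991]
Step 5: x=[2.7990 8.2010] v=[0.0014 1.9986]

Answer: 2.7990 8.2010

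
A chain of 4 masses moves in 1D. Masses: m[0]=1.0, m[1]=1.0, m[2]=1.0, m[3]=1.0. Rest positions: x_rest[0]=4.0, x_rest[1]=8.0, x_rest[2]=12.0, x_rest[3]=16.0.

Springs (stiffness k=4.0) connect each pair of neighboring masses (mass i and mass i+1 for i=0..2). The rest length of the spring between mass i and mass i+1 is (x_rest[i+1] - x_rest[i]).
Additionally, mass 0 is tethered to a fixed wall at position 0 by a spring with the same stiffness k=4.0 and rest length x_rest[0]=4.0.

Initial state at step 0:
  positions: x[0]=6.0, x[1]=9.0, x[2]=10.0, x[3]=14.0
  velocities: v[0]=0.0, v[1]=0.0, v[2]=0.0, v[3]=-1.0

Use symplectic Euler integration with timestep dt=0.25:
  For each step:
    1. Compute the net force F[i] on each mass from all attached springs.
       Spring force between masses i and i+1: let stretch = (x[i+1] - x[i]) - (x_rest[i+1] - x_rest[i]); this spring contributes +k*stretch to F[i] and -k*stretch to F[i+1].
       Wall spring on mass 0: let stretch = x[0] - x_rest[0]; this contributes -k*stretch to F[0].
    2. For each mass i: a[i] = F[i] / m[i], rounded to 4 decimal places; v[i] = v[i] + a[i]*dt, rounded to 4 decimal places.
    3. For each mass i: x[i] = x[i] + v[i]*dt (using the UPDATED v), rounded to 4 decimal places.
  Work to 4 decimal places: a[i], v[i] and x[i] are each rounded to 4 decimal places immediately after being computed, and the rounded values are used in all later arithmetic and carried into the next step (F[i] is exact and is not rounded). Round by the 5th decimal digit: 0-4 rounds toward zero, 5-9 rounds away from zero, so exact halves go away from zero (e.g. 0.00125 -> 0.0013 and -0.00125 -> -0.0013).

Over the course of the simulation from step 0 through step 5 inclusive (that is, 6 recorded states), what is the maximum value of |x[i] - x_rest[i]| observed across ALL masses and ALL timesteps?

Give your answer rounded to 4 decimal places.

Step 0: x=[6.0000 9.0000 10.0000 14.0000] v=[0.0000 0.0000 0.0000 -1.0000]
Step 1: x=[5.2500 8.5000 10.7500 13.7500] v=[-3.0000 -2.0000 3.0000 -1.0000]
Step 2: x=[4.0000 7.7500 11.6875 13.7500] v=[-5.0000 -3.0000 3.7500 0.0000]
Step 3: x=[2.6875 7.0469 12.1563 14.2344] v=[-5.2500 -2.8125 1.8750 1.9375]
Step 4: x=[1.7930 6.5313 11.8672 15.1993] v=[-3.5781 -2.0625 -1.1563 3.8594]
Step 5: x=[1.6348 6.1651 11.0772 16.3311] v=[-0.6328 -1.4649 -3.1601 4.5273]
Max displacement = 2.3652

Answer: 2.3652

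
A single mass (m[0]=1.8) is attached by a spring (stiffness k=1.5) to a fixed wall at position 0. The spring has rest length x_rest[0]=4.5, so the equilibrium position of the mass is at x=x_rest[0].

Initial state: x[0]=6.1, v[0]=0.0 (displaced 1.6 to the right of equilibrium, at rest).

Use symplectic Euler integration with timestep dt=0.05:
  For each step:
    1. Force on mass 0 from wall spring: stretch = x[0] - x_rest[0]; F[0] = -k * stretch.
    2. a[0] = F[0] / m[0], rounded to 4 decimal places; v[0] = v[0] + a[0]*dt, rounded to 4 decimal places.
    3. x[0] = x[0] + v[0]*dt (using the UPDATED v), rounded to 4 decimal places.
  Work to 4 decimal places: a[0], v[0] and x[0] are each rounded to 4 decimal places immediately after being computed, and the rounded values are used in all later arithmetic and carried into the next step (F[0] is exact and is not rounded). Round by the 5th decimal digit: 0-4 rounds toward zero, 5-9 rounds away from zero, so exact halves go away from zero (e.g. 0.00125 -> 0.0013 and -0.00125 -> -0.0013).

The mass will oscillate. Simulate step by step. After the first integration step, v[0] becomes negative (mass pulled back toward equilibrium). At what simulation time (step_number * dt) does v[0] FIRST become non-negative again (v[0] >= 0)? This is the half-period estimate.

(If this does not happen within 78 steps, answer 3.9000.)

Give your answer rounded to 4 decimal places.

Step 0: x=[6.1000] v=[0.0000]
Step 1: x=[6.0967] v=[-0.0667]
Step 2: x=[6.0900] v=[-0.1332]
Step 3: x=[6.0800] v=[-0.1995]
Step 4: x=[6.0667] v=[-0.2653]
Step 5: x=[6.0502] v=[-0.3306]
Step 6: x=[6.0304] v=[-0.3952]
Step 7: x=[6.0075] v=[-0.4590]
Step 8: x=[5.9814] v=[-0.5218]
Step 9: x=[5.9522] v=[-0.5835]
Step 10: x=[5.9200] v=[-0.6440]
Step 11: x=[5.8848] v=[-0.7032]
Step 12: x=[5.8468] v=[-0.7609]
Step 13: x=[5.8060] v=[-0.8170]
Step 14: x=[5.7624] v=[-0.8714]
Step 15: x=[5.7162] v=[-0.9240]
Step 16: x=[5.6675] v=[-0.9747]
Step 17: x=[5.6163] v=[-1.0233]
Step 18: x=[5.5628] v=[-1.0698]
Step 19: x=[5.5071] v=[-1.1141]
Step 20: x=[5.4493] v=[-1.1561]
Step 21: x=[5.3895] v=[-1.1957]
Step 22: x=[5.3279] v=[-1.2328]
Step 23: x=[5.2645] v=[-1.2673]
Step 24: x=[5.1995] v=[-1.2992]
Step 25: x=[5.1331] v=[-1.3283]
Step 26: x=[5.0654] v=[-1.3547]
Step 27: x=[4.9965] v=[-1.3783]
Step 28: x=[4.9266] v=[-1.3990]
Step 29: x=[4.8558] v=[-1.4168]
Step 30: x=[4.7842] v=[-1.4316]
Step 31: x=[4.7120] v=[-1.4434]
Step 32: x=[4.6394] v=[-1.4522]
Step 33: x=[4.5665] v=[-1.4580]
Step 34: x=[4.4935] v=[-1.4608]
Step 35: x=[4.4205] v=[-1.4605]
Step 36: x=[4.3476] v=[-1.4572]
Step 37: x=[4.2751] v=[-1.4509]
Step 38: x=[4.2030] v=[-1.4415]
Step 39: x=[4.1315] v=[-1.4291]
Step 40: x=[4.0608] v=[-1.4137]
Step 41: x=[3.9910] v=[-1.3954]
Step 42: x=[3.9223] v=[-1.3742]
Step 43: x=[3.8548] v=[-1.3501]
Step 44: x=[3.7886] v=[-1.3232]
Step 45: x=[3.7239] v=[-1.2936]
Step 46: x=[3.6608] v=[-1.2613]
Step 47: x=[3.5995] v=[-1.2263]
Step 48: x=[3.5401] v=[-1.1888]
Step 49: x=[3.4827] v=[-1.1488]
Step 50: x=[3.4274] v=[-1.1064]
Step 51: x=[3.3743] v=[-1.0617]
Step 52: x=[3.3236] v=[-1.0148]
Step 53: x=[3.2753] v=[-0.9658]
Step 54: x=[3.2296] v=[-0.9148]
Step 55: x=[3.1865] v=[-0.8619]
Step 56: x=[3.1461] v=[-0.8072]
Step 57: x=[3.1086] v=[-0.7508]
Step 58: x=[3.0740] v=[-0.6928]
Step 59: x=[3.0423] v=[-0.6334]
Step 60: x=[3.0137] v=[-0.5727]
Step 61: x=[2.9882] v=[-0.5108]
Step 62: x=[2.9658] v=[-0.4478]
Step 63: x=[2.9466] v=[-0.3839]
Step 64: x=[2.9306] v=[-0.3192]
Step 65: x=[2.9179] v=[-0.2538]
Step 66: x=[2.9085] v=[-0.1879]
Step 67: x=[2.9024] v=[-0.1216]
Step 68: x=[2.8997] v=[-0.0550]
Step 69: x=[2.9003] v=[0.0117]
First v>=0 after going negative at step 69, time=3.4500

Answer: 3.4500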